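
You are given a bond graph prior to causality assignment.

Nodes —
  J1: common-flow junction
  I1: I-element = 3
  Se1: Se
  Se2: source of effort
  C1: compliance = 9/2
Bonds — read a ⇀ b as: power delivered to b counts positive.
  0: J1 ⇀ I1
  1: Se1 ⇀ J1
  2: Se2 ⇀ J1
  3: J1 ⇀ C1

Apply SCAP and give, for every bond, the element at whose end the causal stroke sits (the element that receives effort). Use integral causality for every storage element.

β0 →I1
β1 →J1
β2 →J1
β3 →J1

β1 stroke→J1  (Se1: effort source, stroke at far end)
β2 stroke→J1  (source Se2 imposes e)
β0 stroke→I1  (I1: I, integral causality)
β3 stroke→J1  (common-f at J1 fixed by 0)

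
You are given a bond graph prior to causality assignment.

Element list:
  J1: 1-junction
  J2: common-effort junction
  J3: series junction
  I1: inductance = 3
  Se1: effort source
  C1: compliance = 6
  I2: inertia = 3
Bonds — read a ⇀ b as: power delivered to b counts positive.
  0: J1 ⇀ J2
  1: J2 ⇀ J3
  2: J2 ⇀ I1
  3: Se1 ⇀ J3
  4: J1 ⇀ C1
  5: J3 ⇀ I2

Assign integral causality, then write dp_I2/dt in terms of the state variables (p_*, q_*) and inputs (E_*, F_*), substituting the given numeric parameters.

β3 stroke at J3  (Se1 fixes effort; stroke away)
β2 stroke at I1  (I1 outputs flow p/I1)
β4 stroke at J1  (C1 integral (e out))
β0 stroke at J2  (J1: last free bond brings flow in)
β1 stroke at J3  (J2: bond 0 brought effort, rest push out)
β5 stroke at I2  (only one flow-in slot at J3)

dp_I2/dt = E_Se1 - q_C1/6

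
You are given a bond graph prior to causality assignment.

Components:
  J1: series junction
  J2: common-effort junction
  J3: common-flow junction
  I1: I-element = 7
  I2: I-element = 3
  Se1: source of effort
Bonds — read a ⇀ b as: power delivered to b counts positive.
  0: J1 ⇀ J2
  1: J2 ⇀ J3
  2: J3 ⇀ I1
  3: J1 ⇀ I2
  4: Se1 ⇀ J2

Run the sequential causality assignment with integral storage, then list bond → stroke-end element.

bond 0 |J1
bond 1 |J3
bond 2 |I1
bond 3 |I2
bond 4 |J2

bond 4 →J2  (Se1 fixes effort; stroke away)
bond 0 →J1  (J2 effort already set via bond 4)
bond 1 →J3  (common-e at J2 fixed by 4)
bond 2 →I1  (closing 1-jn rule on J3)
bond 3 →I2  (closing 1-jn rule on J1)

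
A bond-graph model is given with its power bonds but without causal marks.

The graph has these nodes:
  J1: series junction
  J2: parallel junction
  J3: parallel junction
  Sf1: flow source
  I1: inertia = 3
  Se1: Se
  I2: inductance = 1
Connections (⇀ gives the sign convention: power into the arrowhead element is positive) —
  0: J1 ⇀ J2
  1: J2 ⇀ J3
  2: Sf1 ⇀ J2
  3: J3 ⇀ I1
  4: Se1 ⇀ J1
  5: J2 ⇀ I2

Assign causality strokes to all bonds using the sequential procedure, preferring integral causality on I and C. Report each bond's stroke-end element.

bond 2 stroke→Sf1  (Sf1: flow source, stroke at near end)
bond 4 stroke→J1  (Se1: effort source, stroke at far end)
bond 0 stroke→J2  (J1 needs exactly one f-in)
bond 1 stroke→J3  (J2: bond 0 brought effort, rest push out)
bond 5 stroke→I2  (common-e at J2 fixed by 0)
bond 3 stroke→I1  (J3: bond 1 brought effort, rest push out)

bond 0 stroke at J2
bond 1 stroke at J3
bond 2 stroke at Sf1
bond 3 stroke at I1
bond 4 stroke at J1
bond 5 stroke at I2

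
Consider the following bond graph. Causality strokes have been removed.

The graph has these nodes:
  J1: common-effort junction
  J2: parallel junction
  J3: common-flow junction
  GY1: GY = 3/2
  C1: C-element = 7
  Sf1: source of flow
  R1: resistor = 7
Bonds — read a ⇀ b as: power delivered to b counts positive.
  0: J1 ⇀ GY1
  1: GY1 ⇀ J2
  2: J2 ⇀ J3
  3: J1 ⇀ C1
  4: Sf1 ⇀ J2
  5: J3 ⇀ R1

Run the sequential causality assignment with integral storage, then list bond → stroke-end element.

#0 |GY1
#1 |GY1
#2 |J2
#3 |J1
#4 |Sf1
#5 |J3

#4 stroke→Sf1  (Sf1 fixes flow; stroke at Sf1)
#3 stroke→J1  (C1 outputs effort q/C1)
#0 stroke→GY1  (J1: bond 3 brought effort, rest push out)
#1 stroke→GY1  (GY1 both-in/both-out from 0)
#2 stroke→J2  (J2 needs exactly one e-in)
#5 stroke→J3  (common-f at J3 fixed by 2)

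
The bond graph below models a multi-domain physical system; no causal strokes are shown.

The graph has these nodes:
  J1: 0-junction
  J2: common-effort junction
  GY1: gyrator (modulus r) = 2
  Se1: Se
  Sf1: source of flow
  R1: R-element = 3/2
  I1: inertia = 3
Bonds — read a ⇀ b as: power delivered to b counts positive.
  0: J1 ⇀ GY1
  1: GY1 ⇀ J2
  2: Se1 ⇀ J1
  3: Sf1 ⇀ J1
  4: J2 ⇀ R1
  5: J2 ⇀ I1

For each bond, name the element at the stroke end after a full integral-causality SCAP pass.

#0 stroke at GY1
#1 stroke at GY1
#2 stroke at J1
#3 stroke at Sf1
#4 stroke at J2
#5 stroke at I1

b2 →J1  (Se1 fixes effort; stroke away)
b3 →Sf1  (Sf1 (Sf) sets flow on bond)
b0 →GY1  (0-jn J1 has e-setter on 2)
b1 →GY1  (GY1 both-in/both-out from 0)
b5 →I1  (I1: I, integral causality)
b4 →J2  (J2: last free bond brings effort in)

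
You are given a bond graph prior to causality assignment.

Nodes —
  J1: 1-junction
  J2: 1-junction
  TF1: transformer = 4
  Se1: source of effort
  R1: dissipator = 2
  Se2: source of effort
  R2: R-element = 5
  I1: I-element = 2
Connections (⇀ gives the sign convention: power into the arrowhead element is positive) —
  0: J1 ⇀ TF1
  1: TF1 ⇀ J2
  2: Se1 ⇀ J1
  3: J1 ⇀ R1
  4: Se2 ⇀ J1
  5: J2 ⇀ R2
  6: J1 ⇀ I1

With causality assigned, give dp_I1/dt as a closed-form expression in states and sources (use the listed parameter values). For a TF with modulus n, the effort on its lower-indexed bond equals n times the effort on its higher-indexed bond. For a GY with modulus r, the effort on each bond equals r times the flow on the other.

#2 |J1  (source Se1 imposes e)
#4 |J1  (Se2 (Se) sets effort on bond)
#6 |I1  (I1: I, integral causality)
#0 |J1  (1-jn J1 has f-setter on 6)
#3 |J1  (1-jn J1 has f-setter on 6)
#1 |TF1  (TF1 one-in-one-out from 0)
#5 |J2  (J2 flow already set via bond 1)

dp_I1/dt = E_Se1 + E_Se2 - 41*p_I1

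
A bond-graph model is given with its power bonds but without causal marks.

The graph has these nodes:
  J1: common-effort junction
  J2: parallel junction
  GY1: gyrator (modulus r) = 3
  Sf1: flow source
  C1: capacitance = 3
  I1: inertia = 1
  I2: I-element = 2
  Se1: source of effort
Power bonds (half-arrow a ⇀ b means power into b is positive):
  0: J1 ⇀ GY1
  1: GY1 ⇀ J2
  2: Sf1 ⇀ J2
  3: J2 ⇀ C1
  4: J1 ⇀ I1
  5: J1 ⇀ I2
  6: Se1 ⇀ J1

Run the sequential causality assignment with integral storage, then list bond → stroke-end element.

b2 |Sf1  (Sf1 fixes flow; stroke at Sf1)
b6 |J1  (Se1 fixes effort; stroke away)
b0 |GY1  (J1 effort already set via bond 6)
b4 |I1  (common-e at J1 fixed by 6)
b5 |I2  (J1: bond 6 brought effort, rest push out)
b1 |GY1  (through GY1, causality inverts; strokes same side of GY1)
b3 |J2  (closing 0-jn rule on J2)

#0 →GY1
#1 →GY1
#2 →Sf1
#3 →J2
#4 →I1
#5 →I2
#6 →J1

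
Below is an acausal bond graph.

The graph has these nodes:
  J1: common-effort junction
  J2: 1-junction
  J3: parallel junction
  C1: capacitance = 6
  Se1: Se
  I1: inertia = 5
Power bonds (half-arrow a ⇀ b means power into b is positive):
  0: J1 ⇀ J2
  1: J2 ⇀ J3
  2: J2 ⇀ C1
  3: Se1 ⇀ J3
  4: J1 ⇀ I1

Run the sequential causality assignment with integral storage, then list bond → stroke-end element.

#0 →J1
#1 →J2
#2 →J2
#3 →J3
#4 →I1

b3 stroke→J3  (Se1 (Se) sets effort on bond)
b1 stroke→J2  (J3 effort already set via bond 3)
b2 stroke→J2  (C1: C, integral causality)
b0 stroke→J1  (only one flow-in slot at J2)
b4 stroke→I1  (J1: bond 0 brought effort, rest push out)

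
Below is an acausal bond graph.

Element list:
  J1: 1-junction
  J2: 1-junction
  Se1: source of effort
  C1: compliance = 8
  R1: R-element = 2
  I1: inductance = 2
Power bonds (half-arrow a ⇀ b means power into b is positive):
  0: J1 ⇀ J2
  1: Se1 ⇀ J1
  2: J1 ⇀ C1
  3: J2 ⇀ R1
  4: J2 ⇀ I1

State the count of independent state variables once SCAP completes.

bond 1 →J1  (source Se1 imposes e)
bond 2 →J1  (C1: C, integral causality)
bond 0 →J2  (J1: last free bond brings flow in)
bond 4 →I1  (I1 integral (f out))
bond 3 →J2  (J2: bond 4 brought flow, rest push out)

2  (C1, I1 all integral)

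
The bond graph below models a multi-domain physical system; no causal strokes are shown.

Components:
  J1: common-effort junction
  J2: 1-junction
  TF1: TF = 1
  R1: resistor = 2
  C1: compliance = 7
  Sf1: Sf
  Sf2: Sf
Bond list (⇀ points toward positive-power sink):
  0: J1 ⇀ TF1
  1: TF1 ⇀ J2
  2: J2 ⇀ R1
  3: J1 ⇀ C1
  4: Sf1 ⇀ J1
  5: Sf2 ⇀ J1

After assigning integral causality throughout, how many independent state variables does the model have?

β4 stroke at Sf1  (source Sf1 imposes f)
β5 stroke at Sf2  (Sf2 (Sf) sets flow on bond)
β3 stroke at J1  (prefer integral on C1)
β0 stroke at TF1  (common-e at J1 fixed by 3)
β1 stroke at J2  (through TF1, causality passes straight; one stroke at TF1)
β2 stroke at R1  (only one flow-in slot at J2)

1  (C1 all integral)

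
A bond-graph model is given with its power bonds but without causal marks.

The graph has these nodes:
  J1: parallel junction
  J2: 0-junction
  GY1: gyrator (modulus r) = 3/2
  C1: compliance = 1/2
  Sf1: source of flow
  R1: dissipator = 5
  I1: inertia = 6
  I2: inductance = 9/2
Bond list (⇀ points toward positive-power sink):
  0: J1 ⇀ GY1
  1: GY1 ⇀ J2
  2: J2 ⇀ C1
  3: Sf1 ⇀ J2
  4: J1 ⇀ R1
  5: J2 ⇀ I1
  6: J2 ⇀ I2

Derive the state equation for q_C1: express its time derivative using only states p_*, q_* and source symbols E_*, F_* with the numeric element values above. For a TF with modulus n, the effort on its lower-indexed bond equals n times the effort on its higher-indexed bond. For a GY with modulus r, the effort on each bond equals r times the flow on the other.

b3 →Sf1  (Sf1: flow source, stroke at near end)
b2 →J2  (C1 integral (e out))
b1 →GY1  (0-jn J2 has e-setter on 2)
b5 →I1  (common-e at J2 fixed by 2)
b6 →I2  (common-e at J2 fixed by 2)
b0 →GY1  (GY1 both-in/both-out from 1)
b4 →J1  (J1: last free bond brings effort in)

dq_C1/dt = F_Sf1 - p_I1/6 - 2*p_I2/9 - 40*q_C1/9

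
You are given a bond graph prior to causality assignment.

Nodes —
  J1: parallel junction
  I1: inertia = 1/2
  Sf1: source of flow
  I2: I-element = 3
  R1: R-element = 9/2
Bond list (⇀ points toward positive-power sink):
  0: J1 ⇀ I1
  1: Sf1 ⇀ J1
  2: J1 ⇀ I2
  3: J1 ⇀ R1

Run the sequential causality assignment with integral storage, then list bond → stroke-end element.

#0 stroke at I1
#1 stroke at Sf1
#2 stroke at I2
#3 stroke at J1

b1 |Sf1  (Sf1 fixes flow; stroke at Sf1)
b0 |I1  (I1: I, integral causality)
b2 |I2  (I2 outputs flow p/I2)
b3 |J1  (J1: last free bond brings effort in)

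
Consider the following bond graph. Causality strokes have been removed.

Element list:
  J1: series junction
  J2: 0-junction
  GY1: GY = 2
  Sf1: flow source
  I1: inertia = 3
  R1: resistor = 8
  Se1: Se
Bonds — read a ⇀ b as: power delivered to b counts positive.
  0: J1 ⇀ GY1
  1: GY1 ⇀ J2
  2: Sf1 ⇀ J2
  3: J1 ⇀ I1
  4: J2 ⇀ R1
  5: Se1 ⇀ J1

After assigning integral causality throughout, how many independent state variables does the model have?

#2 stroke→Sf1  (source Sf1 imposes f)
#5 stroke→J1  (Se1: effort source, stroke at far end)
#3 stroke→I1  (I1: I, integral causality)
#0 stroke→J1  (J1: bond 3 brought flow, rest push out)
#1 stroke→J2  (GY GY1: same side as bond 0)
#4 stroke→R1  (J2: bond 1 brought effort, rest push out)

1  (I1 all integral)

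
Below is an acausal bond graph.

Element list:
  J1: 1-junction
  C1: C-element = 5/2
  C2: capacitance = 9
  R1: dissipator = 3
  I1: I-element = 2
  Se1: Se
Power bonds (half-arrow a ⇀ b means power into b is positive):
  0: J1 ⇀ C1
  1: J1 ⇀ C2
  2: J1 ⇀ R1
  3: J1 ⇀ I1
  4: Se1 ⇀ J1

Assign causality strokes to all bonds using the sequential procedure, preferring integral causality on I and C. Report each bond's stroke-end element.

β4 stroke at J1  (Se1: effort source, stroke at far end)
β0 stroke at J1  (C1 outputs effort q/C1)
β1 stroke at J1  (C2 outputs effort q/C2)
β3 stroke at I1  (prefer integral on I1)
β2 stroke at J1  (J1: bond 3 brought flow, rest push out)

#0 |J1
#1 |J1
#2 |J1
#3 |I1
#4 |J1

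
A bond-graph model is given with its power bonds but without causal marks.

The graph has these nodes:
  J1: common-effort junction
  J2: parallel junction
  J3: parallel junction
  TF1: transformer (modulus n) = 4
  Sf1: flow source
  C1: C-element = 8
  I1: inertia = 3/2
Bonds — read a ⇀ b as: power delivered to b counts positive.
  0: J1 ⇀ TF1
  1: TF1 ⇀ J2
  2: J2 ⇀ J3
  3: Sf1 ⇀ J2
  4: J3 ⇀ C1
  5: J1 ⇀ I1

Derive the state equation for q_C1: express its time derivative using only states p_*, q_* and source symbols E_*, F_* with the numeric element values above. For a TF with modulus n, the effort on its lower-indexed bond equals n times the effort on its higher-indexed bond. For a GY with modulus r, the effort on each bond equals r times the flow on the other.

dq_C1/dt = F_Sf1 - 8*p_I1/3

bond 3 →Sf1  (Sf1: flow source, stroke at near end)
bond 4 →J3  (C1 outputs effort q/C1)
bond 2 →J2  (J3: bond 4 brought effort, rest push out)
bond 1 →TF1  (common-e at J2 fixed by 2)
bond 0 →J1  (TF1 one-in-one-out from 1)
bond 5 →I1  (0-jn J1 has e-setter on 0)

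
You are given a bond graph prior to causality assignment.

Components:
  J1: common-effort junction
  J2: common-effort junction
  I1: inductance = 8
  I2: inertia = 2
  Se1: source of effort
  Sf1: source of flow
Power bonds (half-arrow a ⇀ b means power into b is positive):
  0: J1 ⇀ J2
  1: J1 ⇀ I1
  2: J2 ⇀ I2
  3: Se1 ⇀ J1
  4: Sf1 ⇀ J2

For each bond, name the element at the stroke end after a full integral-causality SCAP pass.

b3 →J1  (source Se1 imposes e)
b4 →Sf1  (Sf1: flow source, stroke at near end)
b0 →J2  (common-e at J1 fixed by 3)
b1 →I1  (J1 effort already set via bond 3)
b2 →I2  (0-jn J2 has e-setter on 0)

bond 0 →J2
bond 1 →I1
bond 2 →I2
bond 3 →J1
bond 4 →Sf1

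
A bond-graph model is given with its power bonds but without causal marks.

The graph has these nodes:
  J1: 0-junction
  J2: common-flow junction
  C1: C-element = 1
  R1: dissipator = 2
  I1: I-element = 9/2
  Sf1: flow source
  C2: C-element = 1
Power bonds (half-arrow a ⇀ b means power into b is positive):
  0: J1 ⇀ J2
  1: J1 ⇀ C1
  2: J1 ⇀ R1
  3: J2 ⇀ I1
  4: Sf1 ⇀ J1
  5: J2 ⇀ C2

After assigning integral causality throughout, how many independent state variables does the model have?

bond 4 →Sf1  (Sf1 fixes flow; stroke at Sf1)
bond 1 →J1  (C1 outputs effort q/C1)
bond 0 →J2  (J1 effort already set via bond 1)
bond 2 →R1  (common-e at J1 fixed by 1)
bond 3 →I1  (I1 integral (f out))
bond 5 →J2  (J2 flow already set via bond 3)

3  (C1, C2, I1 all integral)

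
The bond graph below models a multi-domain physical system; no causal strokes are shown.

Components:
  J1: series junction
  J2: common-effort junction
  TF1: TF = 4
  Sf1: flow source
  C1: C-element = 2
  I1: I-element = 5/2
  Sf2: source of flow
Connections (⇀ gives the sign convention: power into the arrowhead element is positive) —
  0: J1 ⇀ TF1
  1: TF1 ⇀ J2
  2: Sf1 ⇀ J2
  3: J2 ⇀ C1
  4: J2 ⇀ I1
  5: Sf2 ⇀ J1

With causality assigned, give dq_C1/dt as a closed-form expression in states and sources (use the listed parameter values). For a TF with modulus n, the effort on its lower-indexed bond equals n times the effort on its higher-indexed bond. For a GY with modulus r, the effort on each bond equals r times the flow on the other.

dq_C1/dt = F_Sf1 + 4*F_Sf2 - 2*p_I1/5

b2 stroke at Sf1  (Sf1 (Sf) sets flow on bond)
b5 stroke at Sf2  (Sf2 fixes flow; stroke at Sf2)
b0 stroke at J1  (1-jn J1 has f-setter on 5)
b1 stroke at TF1  (TF1: transformer flips bond 0)
b3 stroke at J2  (C1: C, integral causality)
b4 stroke at I1  (J2 effort already set via bond 3)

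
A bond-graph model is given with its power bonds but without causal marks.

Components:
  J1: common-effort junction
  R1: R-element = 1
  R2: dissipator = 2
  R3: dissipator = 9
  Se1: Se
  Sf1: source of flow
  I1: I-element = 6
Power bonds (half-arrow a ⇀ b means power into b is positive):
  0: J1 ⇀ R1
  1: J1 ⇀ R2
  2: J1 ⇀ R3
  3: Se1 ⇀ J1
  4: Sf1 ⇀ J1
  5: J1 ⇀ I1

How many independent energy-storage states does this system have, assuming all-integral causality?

β3 stroke→J1  (Se1: effort source, stroke at far end)
β4 stroke→Sf1  (Sf1 (Sf) sets flow on bond)
β0 stroke→R1  (common-e at J1 fixed by 3)
β1 stroke→R2  (J1: bond 3 brought effort, rest push out)
β2 stroke→R3  (common-e at J1 fixed by 3)
β5 stroke→I1  (common-e at J1 fixed by 3)

1  (I1 all integral)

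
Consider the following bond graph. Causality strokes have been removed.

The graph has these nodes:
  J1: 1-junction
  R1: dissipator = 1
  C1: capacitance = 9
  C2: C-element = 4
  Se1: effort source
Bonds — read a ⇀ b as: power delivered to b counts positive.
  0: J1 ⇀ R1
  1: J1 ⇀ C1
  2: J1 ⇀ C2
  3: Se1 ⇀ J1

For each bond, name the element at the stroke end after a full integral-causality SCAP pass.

#0 stroke at R1
#1 stroke at J1
#2 stroke at J1
#3 stroke at J1

#3 stroke→J1  (Se1 (Se) sets effort on bond)
#1 stroke→J1  (C1 outputs effort q/C1)
#2 stroke→J1  (C2 outputs effort q/C2)
#0 stroke→R1  (closing 1-jn rule on J1)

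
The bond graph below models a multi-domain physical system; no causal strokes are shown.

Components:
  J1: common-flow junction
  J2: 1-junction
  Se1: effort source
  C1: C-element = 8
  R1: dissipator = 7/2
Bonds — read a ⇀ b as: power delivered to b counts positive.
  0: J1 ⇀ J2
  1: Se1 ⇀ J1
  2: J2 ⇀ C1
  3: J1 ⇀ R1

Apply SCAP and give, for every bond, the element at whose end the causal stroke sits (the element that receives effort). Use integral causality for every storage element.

#0 stroke at J1
#1 stroke at J1
#2 stroke at J2
#3 stroke at R1

bond 1 stroke→J1  (Se1: effort source, stroke at far end)
bond 2 stroke→J2  (C1 outputs effort q/C1)
bond 0 stroke→J1  (J2: last free bond brings flow in)
bond 3 stroke→R1  (closing 1-jn rule on J1)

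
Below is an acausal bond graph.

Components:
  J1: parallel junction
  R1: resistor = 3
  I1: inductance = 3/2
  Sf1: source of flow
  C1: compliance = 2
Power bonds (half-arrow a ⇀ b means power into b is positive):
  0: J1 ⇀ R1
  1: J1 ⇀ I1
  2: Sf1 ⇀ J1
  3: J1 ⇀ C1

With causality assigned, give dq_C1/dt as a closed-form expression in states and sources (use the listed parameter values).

β2 →Sf1  (Sf1: flow source, stroke at near end)
β1 →I1  (I1 integral (f out))
β3 →J1  (C1 integral (e out))
β0 →R1  (J1 effort already set via bond 3)

dq_C1/dt = F_Sf1 - 2*p_I1/3 - q_C1/6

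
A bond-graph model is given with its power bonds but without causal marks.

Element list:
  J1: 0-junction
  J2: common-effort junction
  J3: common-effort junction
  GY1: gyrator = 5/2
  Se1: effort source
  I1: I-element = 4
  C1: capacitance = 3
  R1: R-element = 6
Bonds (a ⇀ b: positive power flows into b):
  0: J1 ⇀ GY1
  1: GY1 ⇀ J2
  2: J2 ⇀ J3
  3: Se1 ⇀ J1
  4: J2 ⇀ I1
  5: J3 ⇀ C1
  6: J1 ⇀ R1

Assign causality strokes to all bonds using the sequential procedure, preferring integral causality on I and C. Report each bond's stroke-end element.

#0 stroke at GY1
#1 stroke at GY1
#2 stroke at J2
#3 stroke at J1
#4 stroke at I1
#5 stroke at J3
#6 stroke at R1

β3 stroke→J1  (source Se1 imposes e)
β0 stroke→GY1  (J1: bond 3 brought effort, rest push out)
β6 stroke→R1  (0-jn J1 has e-setter on 3)
β1 stroke→GY1  (through GY1, causality inverts; strokes same side of GY1)
β4 stroke→I1  (prefer integral on I1)
β2 stroke→J2  (J2: last free bond brings effort in)
β5 stroke→J3  (J3 needs exactly one e-in)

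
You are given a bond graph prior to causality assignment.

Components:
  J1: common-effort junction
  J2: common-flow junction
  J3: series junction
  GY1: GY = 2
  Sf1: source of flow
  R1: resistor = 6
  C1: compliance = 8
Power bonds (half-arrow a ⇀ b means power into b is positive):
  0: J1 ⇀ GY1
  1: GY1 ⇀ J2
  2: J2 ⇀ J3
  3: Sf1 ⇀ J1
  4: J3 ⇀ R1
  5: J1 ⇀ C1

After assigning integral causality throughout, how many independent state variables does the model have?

1  (C1 all integral)

β3 →Sf1  (Sf1: flow source, stroke at near end)
β5 →J1  (C1 integral (e out))
β0 →GY1  (J1 effort already set via bond 5)
β1 →GY1  (through GY1, causality inverts; strokes same side of GY1)
β2 →J2  (J2 flow already set via bond 1)
β4 →J3  (J3 flow already set via bond 2)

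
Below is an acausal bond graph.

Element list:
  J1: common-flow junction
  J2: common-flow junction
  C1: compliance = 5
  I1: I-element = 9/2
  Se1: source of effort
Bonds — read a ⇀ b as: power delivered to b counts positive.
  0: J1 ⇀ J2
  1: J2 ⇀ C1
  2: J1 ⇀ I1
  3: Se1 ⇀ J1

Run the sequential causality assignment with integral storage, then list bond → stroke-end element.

bond 3 →J1  (Se1 fixes effort; stroke away)
bond 1 →J2  (prefer integral on C1)
bond 0 →J1  (J2: last free bond brings flow in)
bond 2 →I1  (closing 1-jn rule on J1)

#0 stroke→J1
#1 stroke→J2
#2 stroke→I1
#3 stroke→J1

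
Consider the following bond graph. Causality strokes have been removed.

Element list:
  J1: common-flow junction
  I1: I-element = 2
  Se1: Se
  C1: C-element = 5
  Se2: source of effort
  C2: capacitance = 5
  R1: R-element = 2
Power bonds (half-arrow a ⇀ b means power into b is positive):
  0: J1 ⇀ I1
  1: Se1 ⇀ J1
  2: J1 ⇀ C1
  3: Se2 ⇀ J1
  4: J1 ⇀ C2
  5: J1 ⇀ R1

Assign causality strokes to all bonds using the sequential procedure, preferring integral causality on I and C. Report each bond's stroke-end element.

#1 stroke→J1  (Se1 (Se) sets effort on bond)
#3 stroke→J1  (source Se2 imposes e)
#0 stroke→I1  (I1: I, integral causality)
#2 stroke→J1  (J1: bond 0 brought flow, rest push out)
#4 stroke→J1  (common-f at J1 fixed by 0)
#5 stroke→J1  (1-jn J1 has f-setter on 0)

bond 0 →I1
bond 1 →J1
bond 2 →J1
bond 3 →J1
bond 4 →J1
bond 5 →J1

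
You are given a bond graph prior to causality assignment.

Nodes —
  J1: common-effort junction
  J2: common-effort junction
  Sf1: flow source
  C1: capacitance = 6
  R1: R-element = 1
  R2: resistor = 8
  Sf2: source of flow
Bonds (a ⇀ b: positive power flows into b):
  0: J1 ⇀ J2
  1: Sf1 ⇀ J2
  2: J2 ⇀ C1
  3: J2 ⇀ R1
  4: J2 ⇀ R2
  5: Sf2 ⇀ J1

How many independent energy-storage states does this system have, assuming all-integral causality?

β1 stroke→Sf1  (Sf1 fixes flow; stroke at Sf1)
β5 stroke→Sf2  (Sf2: flow source, stroke at near end)
β0 stroke→J1  (J1: last free bond brings effort in)
β2 stroke→J2  (C1 integral (e out))
β3 stroke→R1  (0-jn J2 has e-setter on 2)
β4 stroke→R2  (J2: bond 2 brought effort, rest push out)

1  (C1 all integral)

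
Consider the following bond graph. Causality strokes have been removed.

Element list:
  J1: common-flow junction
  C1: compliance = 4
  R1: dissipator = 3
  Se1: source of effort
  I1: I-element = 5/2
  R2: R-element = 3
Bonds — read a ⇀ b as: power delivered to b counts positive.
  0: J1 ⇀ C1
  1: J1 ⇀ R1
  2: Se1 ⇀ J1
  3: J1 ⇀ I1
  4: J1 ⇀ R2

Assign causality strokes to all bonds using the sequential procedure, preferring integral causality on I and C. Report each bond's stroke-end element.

#2 stroke→J1  (source Se1 imposes e)
#0 stroke→J1  (C1 outputs effort q/C1)
#3 stroke→I1  (I1 outputs flow p/I1)
#1 stroke→J1  (J1: bond 3 brought flow, rest push out)
#4 stroke→J1  (J1 flow already set via bond 3)

b0 stroke at J1
b1 stroke at J1
b2 stroke at J1
b3 stroke at I1
b4 stroke at J1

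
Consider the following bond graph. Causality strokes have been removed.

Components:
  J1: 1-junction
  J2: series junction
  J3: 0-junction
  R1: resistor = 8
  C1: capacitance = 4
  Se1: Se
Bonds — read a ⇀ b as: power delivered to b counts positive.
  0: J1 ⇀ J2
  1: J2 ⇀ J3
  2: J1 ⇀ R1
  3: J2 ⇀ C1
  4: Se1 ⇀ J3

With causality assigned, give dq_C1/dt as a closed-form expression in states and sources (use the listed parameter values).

dq_C1/dt = -E_Se1/8 - q_C1/32

bond 4 stroke→J3  (Se1 fixes effort; stroke away)
bond 1 stroke→J2  (common-e at J3 fixed by 4)
bond 3 stroke→J2  (prefer integral on C1)
bond 0 stroke→J1  (closing 1-jn rule on J2)
bond 2 stroke→R1  (only one flow-in slot at J1)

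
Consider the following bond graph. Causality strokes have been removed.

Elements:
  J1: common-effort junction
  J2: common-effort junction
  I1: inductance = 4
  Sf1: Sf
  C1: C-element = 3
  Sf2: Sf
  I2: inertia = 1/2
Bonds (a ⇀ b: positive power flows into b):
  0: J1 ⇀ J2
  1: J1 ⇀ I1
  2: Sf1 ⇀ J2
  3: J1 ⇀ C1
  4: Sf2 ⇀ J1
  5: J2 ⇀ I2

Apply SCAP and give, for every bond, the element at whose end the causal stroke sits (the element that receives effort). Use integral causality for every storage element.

β2 →Sf1  (source Sf1 imposes f)
β4 →Sf2  (Sf2 (Sf) sets flow on bond)
β1 →I1  (I1 outputs flow p/I1)
β3 →J1  (C1: C, integral causality)
β0 →J2  (0-jn J1 has e-setter on 3)
β5 →I2  (0-jn J2 has e-setter on 0)

b0 →J2
b1 →I1
b2 →Sf1
b3 →J1
b4 →Sf2
b5 →I2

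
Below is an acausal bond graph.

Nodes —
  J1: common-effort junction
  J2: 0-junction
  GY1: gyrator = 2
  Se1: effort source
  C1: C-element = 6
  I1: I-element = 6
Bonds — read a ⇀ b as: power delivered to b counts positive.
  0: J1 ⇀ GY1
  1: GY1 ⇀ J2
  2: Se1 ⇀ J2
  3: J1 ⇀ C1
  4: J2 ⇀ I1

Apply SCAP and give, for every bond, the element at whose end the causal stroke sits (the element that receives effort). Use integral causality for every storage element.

#2 →J2  (Se1: effort source, stroke at far end)
#1 →GY1  (J2 effort already set via bond 2)
#4 →I1  (common-e at J2 fixed by 2)
#0 →GY1  (GY1 both-in/both-out from 1)
#3 →J1  (J1: last free bond brings effort in)

#0 stroke at GY1
#1 stroke at GY1
#2 stroke at J2
#3 stroke at J1
#4 stroke at I1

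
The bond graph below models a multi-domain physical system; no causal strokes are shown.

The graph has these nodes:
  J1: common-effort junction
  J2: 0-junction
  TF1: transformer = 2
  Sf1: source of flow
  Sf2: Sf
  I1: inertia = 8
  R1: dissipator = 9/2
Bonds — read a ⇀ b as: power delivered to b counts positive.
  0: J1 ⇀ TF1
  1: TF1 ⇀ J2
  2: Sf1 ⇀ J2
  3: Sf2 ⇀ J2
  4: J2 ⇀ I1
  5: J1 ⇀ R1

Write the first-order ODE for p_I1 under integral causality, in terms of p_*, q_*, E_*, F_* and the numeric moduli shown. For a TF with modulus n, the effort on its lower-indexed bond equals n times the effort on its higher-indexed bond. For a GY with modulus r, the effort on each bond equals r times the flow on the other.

dp_I1/dt = 9*F_Sf1/8 + 9*F_Sf2/8 - 9*p_I1/64

#2 |Sf1  (source Sf1 imposes f)
#3 |Sf2  (source Sf2 imposes f)
#4 |I1  (I1 outputs flow p/I1)
#1 |J2  (J2 needs exactly one e-in)
#0 |TF1  (through TF1, causality passes straight; one stroke at TF1)
#5 |J1  (J1: last free bond brings effort in)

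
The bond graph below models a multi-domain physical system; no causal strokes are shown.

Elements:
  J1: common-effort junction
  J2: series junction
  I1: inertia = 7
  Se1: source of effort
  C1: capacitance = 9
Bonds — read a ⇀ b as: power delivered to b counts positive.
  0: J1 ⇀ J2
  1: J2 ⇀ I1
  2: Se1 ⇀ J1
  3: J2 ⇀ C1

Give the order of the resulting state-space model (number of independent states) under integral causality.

#2 stroke→J1  (Se1: effort source, stroke at far end)
#0 stroke→J2  (common-e at J1 fixed by 2)
#1 stroke→I1  (prefer integral on I1)
#3 stroke→J2  (1-jn J2 has f-setter on 1)

2  (C1, I1 all integral)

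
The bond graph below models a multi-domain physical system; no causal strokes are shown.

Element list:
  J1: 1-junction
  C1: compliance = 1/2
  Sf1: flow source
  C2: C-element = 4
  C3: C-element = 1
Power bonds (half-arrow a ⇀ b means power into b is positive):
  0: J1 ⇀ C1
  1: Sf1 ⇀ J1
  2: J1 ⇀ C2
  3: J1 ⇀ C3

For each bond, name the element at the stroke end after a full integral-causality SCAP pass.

bond 1 |Sf1  (Sf1: flow source, stroke at near end)
bond 0 |J1  (1-jn J1 has f-setter on 1)
bond 2 |J1  (1-jn J1 has f-setter on 1)
bond 3 |J1  (J1 flow already set via bond 1)

#0 →J1
#1 →Sf1
#2 →J1
#3 →J1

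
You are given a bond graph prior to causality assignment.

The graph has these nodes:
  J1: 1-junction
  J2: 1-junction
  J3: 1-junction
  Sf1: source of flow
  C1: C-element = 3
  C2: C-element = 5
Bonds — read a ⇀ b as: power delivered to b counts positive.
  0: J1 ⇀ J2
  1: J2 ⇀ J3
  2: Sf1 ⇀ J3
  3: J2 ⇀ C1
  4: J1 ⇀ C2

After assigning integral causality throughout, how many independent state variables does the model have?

b2 stroke→Sf1  (Sf1 (Sf) sets flow on bond)
b1 stroke→J3  (J3: bond 2 brought flow, rest push out)
b0 stroke→J2  (common-f at J2 fixed by 1)
b3 stroke→J2  (J2 flow already set via bond 1)
b4 stroke→J1  (J1: bond 0 brought flow, rest push out)

2  (C1, C2 all integral)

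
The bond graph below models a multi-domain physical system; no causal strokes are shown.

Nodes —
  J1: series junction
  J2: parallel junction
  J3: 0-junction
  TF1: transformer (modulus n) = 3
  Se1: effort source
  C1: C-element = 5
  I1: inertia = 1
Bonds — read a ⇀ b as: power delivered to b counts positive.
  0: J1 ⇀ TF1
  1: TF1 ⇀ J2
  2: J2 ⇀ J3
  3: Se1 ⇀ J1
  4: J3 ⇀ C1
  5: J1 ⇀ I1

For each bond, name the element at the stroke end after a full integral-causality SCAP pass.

#0 →J1
#1 →TF1
#2 →J2
#3 →J1
#4 →J3
#5 →I1

β3 stroke→J1  (Se1 fixes effort; stroke away)
β4 stroke→J3  (C1 outputs effort q/C1)
β2 stroke→J2  (0-jn J3 has e-setter on 4)
β1 stroke→TF1  (J2 effort already set via bond 2)
β0 stroke→J1  (through TF1, causality passes straight; one stroke at TF1)
β5 stroke→I1  (only one flow-in slot at J1)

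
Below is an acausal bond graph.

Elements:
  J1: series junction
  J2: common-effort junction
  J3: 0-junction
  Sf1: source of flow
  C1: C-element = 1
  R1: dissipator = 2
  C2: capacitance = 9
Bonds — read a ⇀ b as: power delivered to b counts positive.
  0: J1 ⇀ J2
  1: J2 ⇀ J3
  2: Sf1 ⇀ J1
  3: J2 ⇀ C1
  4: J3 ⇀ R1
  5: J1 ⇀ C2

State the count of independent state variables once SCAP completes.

#2 |Sf1  (source Sf1 imposes f)
#0 |J1  (common-f at J1 fixed by 2)
#5 |J1  (J1 flow already set via bond 2)
#3 |J2  (C1: C, integral causality)
#1 |J3  (0-jn J2 has e-setter on 3)
#4 |R1  (common-e at J3 fixed by 1)

2  (C1, C2 all integral)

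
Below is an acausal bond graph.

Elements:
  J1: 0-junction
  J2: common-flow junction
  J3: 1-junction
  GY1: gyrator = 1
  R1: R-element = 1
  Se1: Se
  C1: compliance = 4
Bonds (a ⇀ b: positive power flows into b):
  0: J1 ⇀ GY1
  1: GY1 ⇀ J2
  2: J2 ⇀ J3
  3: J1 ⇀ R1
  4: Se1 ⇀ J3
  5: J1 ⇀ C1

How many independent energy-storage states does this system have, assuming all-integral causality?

#4 |J3  (Se1: effort source, stroke at far end)
#2 |J2  (J3 needs exactly one f-in)
#1 |GY1  (J2: last free bond brings flow in)
#0 |GY1  (through GY1, causality inverts; strokes same side of GY1)
#5 |J1  (prefer integral on C1)
#3 |R1  (0-jn J1 has e-setter on 5)

1  (C1 all integral)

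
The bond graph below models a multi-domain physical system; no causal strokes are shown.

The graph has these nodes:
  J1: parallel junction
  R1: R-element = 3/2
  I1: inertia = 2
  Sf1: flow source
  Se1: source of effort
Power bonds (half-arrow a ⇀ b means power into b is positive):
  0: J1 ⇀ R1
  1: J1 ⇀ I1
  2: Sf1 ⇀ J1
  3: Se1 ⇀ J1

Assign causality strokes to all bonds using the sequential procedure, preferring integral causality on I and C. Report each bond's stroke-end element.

b2 stroke→Sf1  (source Sf1 imposes f)
b3 stroke→J1  (source Se1 imposes e)
b0 stroke→R1  (common-e at J1 fixed by 3)
b1 stroke→I1  (J1: bond 3 brought effort, rest push out)

#0 stroke at R1
#1 stroke at I1
#2 stroke at Sf1
#3 stroke at J1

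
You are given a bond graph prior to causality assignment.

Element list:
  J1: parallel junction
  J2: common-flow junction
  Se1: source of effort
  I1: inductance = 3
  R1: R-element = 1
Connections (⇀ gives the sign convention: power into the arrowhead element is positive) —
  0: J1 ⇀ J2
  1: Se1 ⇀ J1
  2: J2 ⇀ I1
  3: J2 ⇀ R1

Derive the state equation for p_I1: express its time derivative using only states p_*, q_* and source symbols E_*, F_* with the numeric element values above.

dp_I1/dt = E_Se1 - p_I1/3

b1 |J1  (source Se1 imposes e)
b0 |J2  (0-jn J1 has e-setter on 1)
b2 |I1  (I1 integral (f out))
b3 |J2  (1-jn J2 has f-setter on 2)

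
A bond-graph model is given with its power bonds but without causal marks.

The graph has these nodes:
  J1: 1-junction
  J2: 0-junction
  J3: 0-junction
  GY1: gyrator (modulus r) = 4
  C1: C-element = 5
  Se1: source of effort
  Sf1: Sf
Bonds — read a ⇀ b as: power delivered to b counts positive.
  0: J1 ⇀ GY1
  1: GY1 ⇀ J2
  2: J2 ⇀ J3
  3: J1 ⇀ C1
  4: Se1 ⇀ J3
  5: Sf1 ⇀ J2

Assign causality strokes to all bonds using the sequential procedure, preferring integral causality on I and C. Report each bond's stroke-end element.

bond 4 |J3  (source Se1 imposes e)
bond 5 |Sf1  (Sf1: flow source, stroke at near end)
bond 2 |J2  (0-jn J3 has e-setter on 4)
bond 1 |GY1  (common-e at J2 fixed by 2)
bond 0 |GY1  (GY GY1: same side as bond 1)
bond 3 |J1  (J1: bond 0 brought flow, rest push out)

b0 stroke→GY1
b1 stroke→GY1
b2 stroke→J2
b3 stroke→J1
b4 stroke→J3
b5 stroke→Sf1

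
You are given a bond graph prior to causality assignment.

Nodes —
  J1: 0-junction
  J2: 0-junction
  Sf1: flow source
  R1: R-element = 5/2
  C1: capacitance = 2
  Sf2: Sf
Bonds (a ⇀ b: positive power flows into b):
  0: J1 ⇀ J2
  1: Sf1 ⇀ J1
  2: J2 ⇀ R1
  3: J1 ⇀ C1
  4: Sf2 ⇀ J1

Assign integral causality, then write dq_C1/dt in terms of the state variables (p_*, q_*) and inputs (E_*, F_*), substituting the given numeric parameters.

β1 stroke at Sf1  (source Sf1 imposes f)
β4 stroke at Sf2  (source Sf2 imposes f)
β3 stroke at J1  (C1 outputs effort q/C1)
β0 stroke at J2  (J1 effort already set via bond 3)
β2 stroke at R1  (0-jn J2 has e-setter on 0)

dq_C1/dt = F_Sf1 + F_Sf2 - q_C1/5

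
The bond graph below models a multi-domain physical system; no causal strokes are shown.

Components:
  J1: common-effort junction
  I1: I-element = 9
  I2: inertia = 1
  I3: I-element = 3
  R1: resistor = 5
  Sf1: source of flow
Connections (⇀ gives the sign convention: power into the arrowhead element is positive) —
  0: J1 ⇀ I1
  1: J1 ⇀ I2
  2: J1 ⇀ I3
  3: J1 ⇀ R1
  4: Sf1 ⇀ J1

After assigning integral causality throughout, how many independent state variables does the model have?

b4 →Sf1  (Sf1 fixes flow; stroke at Sf1)
b0 →I1  (prefer integral on I1)
b1 →I2  (I2 integral (f out))
b2 →I3  (I3 integral (f out))
b3 →J1  (J1: last free bond brings effort in)

3  (I1, I2, I3 all integral)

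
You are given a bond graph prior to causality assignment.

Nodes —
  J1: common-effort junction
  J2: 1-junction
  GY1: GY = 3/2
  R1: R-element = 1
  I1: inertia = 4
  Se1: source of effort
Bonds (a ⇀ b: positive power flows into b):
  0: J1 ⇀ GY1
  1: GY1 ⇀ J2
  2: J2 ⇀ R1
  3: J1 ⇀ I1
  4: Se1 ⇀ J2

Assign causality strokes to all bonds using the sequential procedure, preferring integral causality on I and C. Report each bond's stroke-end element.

bond 4 |J2  (source Se1 imposes e)
bond 3 |I1  (prefer integral on I1)
bond 0 |J1  (J1: last free bond brings effort in)
bond 1 |J2  (GY GY1: same side as bond 0)
bond 2 |R1  (J2: last free bond brings flow in)

bond 0 stroke at J1
bond 1 stroke at J2
bond 2 stroke at R1
bond 3 stroke at I1
bond 4 stroke at J2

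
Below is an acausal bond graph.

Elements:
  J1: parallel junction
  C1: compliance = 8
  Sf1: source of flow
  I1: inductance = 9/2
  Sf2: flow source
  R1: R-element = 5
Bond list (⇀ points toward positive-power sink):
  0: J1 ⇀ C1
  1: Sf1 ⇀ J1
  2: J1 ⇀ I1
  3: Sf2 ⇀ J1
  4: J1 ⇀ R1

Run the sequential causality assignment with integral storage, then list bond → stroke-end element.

bond 0 →J1
bond 1 →Sf1
bond 2 →I1
bond 3 →Sf2
bond 4 →R1

b1 stroke→Sf1  (source Sf1 imposes f)
b3 stroke→Sf2  (Sf2: flow source, stroke at near end)
b0 stroke→J1  (C1 outputs effort q/C1)
b2 stroke→I1  (0-jn J1 has e-setter on 0)
b4 stroke→R1  (J1 effort already set via bond 0)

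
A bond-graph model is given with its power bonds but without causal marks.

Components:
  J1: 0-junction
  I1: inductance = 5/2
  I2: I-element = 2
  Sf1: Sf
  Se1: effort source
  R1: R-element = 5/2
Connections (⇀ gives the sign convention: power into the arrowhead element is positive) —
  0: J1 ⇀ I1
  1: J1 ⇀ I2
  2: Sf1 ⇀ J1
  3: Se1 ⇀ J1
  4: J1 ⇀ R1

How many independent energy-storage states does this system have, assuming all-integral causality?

β2 →Sf1  (source Sf1 imposes f)
β3 →J1  (source Se1 imposes e)
β0 →I1  (0-jn J1 has e-setter on 3)
β1 →I2  (J1: bond 3 brought effort, rest push out)
β4 →R1  (J1 effort already set via bond 3)

2  (I1, I2 all integral)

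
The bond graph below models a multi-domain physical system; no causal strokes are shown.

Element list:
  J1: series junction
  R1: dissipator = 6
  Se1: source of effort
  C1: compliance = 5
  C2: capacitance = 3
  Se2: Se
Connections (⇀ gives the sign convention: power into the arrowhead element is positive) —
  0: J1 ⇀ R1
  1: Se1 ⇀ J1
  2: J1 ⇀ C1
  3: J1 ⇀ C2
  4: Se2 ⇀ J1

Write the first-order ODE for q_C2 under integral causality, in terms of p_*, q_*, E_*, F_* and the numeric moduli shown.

dq_C2/dt = E_Se1/6 + E_Se2/6 - q_C1/30 - q_C2/18

#1 stroke at J1  (Se1 (Se) sets effort on bond)
#4 stroke at J1  (Se2: effort source, stroke at far end)
#2 stroke at J1  (C1 outputs effort q/C1)
#3 stroke at J1  (prefer integral on C2)
#0 stroke at R1  (J1 needs exactly one f-in)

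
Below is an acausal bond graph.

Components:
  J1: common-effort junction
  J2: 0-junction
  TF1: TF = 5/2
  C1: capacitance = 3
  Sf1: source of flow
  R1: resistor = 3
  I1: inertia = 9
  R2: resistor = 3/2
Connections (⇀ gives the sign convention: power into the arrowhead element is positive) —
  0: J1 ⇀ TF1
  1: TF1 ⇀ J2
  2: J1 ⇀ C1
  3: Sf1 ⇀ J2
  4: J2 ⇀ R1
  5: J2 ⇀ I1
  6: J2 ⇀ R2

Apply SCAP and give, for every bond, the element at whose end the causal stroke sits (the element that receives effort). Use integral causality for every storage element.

b3 stroke→Sf1  (Sf1 fixes flow; stroke at Sf1)
b2 stroke→J1  (prefer integral on C1)
b0 stroke→TF1  (common-e at J1 fixed by 2)
b1 stroke→J2  (TF TF1: opposite of bond 0)
b4 stroke→R1  (J2: bond 1 brought effort, rest push out)
b5 stroke→I1  (0-jn J2 has e-setter on 1)
b6 stroke→R2  (J2 effort already set via bond 1)

bond 0 →TF1
bond 1 →J2
bond 2 →J1
bond 3 →Sf1
bond 4 →R1
bond 5 →I1
bond 6 →R2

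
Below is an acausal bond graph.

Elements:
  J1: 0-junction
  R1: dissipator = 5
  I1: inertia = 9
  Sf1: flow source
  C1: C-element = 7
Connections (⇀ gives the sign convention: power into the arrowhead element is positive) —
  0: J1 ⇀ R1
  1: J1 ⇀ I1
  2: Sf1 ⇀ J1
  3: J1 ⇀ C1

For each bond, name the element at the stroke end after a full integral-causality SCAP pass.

bond 0 →R1
bond 1 →I1
bond 2 →Sf1
bond 3 →J1

#2 →Sf1  (source Sf1 imposes f)
#1 →I1  (I1 outputs flow p/I1)
#3 →J1  (C1 integral (e out))
#0 →R1  (J1: bond 3 brought effort, rest push out)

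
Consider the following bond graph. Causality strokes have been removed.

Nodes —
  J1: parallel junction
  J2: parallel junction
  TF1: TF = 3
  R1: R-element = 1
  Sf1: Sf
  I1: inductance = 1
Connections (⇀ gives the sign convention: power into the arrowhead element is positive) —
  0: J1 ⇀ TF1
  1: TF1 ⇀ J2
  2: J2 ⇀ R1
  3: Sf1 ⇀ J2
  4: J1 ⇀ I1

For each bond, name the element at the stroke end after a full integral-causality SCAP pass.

b0 stroke→J1
b1 stroke→TF1
b2 stroke→J2
b3 stroke→Sf1
b4 stroke→I1

bond 3 stroke at Sf1  (Sf1 (Sf) sets flow on bond)
bond 4 stroke at I1  (I1 outputs flow p/I1)
bond 0 stroke at J1  (closing 0-jn rule on J1)
bond 1 stroke at TF1  (TF1: transformer flips bond 0)
bond 2 stroke at J2  (only one effort-in slot at J2)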